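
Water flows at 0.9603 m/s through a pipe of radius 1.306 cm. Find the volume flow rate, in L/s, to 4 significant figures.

Q = A·v = 0.0005358 m² × 0.9603 m/s = 0.0005146 m³/s.
Converting: 0.0005146 m³/s × 1000 = 0.5146 L/s.

0.5146 L/s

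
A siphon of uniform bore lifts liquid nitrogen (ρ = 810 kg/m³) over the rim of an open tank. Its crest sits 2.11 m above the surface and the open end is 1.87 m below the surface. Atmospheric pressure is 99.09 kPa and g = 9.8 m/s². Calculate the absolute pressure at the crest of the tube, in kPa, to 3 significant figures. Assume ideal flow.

P_top ≈ 67.5 kPa

The outlet speed comes from Torricelli: v = √(2g·1.87) = 6.05 m/s.
The bore is uniform, so the speed at the crest is the same v. Bernoulli surface→crest: P_atm = P_top + ½ρv² + ρg·h_top.
P_top = 99090 − ½·810·6.05² − 810·9.8·2.11 = 67500 Pa.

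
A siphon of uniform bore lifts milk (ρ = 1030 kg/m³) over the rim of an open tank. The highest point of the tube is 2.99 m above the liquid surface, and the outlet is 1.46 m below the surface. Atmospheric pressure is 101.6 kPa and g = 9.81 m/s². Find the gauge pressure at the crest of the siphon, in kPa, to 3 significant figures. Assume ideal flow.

The outlet speed comes from Torricelli: v = √(2g·1.46) = 5.35 m/s.
Continuity keeps v the same throughout the tube; from surface to crest, P_atm + 0 = P_top + ½ρv² + ρg·h_top.
P_top = 101600 − ½·1030·5.35² − 1030·9.81·2.99 = 56600 Pa. So P_gauge = P_top − P_atm = -45000 Pa.

P_gauge ≈ -45.0 kPa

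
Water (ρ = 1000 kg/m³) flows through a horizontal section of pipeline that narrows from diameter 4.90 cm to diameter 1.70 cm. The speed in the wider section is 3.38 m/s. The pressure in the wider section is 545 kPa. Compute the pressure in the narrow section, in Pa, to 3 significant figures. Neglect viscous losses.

The volume flow rate is constant, so v₂ = (A₁/A₂)v₁ = (18.9/2.27)·3.38 = 28.1 m/s.
The pipe is horizontal, so Bernoulli reduces to P₁ + ½ρv₁² = P₂ + ½ρv₂².
P₂ = P₁ − ½ρ(v₂² − v₁²) = 545000 − ½·1000·(28.1² − 3.38²) = 545000 − 389000 = 156000 Pa.

P₂ = 156000 Pa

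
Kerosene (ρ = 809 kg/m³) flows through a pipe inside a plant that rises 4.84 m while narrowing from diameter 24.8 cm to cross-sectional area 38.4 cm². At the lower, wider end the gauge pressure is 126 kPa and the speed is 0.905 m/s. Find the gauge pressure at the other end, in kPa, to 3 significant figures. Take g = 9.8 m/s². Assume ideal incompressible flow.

P₂ = 35.5 kPa

Mass conservation (A₁v₁ = A₂v₂) gives v₂ = 0.905 × 483/38.4 = 11.4 m/s.
Bernoulli: P₁ + ½ρv₁² + ρg h₁ = P₂ + ½ρv₂² + ρg h₂, so P₂ = P₁ + ½ρ(v₁² − v₂²) − ρg(h₂ − h₁).
P₂ = 126000 + ½·809·(0.905² − 11.4²) − 809·9.8·(+4.84) = 126000 + (-52100) − (38400) = 35500 Pa.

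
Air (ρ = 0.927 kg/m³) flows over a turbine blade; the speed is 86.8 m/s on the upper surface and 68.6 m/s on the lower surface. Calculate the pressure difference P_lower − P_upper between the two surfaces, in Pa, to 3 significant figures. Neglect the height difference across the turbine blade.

ΔP = 1310 Pa

The pressure is lower where the speed is higher: ΔP = ½ρ(v_up² − v_low²).
ΔP = ½·0.927·(86.8² − 68.6²) = 1310 Pa.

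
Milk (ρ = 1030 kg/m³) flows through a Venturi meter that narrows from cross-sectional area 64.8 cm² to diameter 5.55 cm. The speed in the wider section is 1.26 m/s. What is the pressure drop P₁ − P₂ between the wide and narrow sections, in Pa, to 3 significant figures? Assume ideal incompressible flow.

5050 Pa

Continuity gives A₁v₁ = A₂v₂, so v₂ = (64.8 cm²)/(24.2 cm²) × 1.26 m/s = 3.37 m/s.
The pipe is horizontal, so Bernoulli reduces to P₁ + ½ρv₁² = P₂ + ½ρv₂².
P₁ − P₂ = ½·1030·(3.37² − 1.26²) = ½·1030·9.80 = 5050 Pa.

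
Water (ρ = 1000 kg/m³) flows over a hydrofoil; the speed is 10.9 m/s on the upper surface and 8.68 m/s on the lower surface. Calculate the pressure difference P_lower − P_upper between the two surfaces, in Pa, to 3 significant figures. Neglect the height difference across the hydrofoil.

With negligible Δh, P + ½ρv² is constant, so P_low − P_up = ½ρ(v_up² − v_low²).
ΔP = ½·1000·(10.9² − 8.68²) = 21700 Pa.

21700 Pa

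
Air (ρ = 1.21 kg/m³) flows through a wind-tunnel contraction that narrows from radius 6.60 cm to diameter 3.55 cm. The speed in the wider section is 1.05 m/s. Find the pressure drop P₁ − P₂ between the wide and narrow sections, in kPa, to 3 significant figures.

0.127 kPa

The volume flow rate is constant, so v₂ = (A₁/A₂)v₁ = (137/9.90)·1.05 = 14.5 m/s.
Bernoulli (h₁ = h₂): P₁ − P₂ = ½ρ(v₂² − v₁²).
P₁ − P₂ = ½·1.21·(14.5² − 1.05²) = ½·1.21·210 = 127 Pa.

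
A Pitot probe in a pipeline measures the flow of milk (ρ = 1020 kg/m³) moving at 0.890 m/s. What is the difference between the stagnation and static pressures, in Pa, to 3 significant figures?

At the stagnation point the flow is brought to rest, so Bernoulli gives P_stag − P_static = ½ρv².
ΔP = ½·1020·0.890² = 404 Pa.

ΔP ≈ 404 Pa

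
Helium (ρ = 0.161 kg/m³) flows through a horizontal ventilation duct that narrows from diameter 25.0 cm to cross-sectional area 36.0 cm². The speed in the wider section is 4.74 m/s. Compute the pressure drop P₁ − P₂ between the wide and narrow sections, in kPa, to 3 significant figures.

ΔP ≈ 0.334 kPa

By continuity, v₂ = v₁·A₁/A₂ = 4.74·(491/36.0) = 64.6 m/s.
With no height change, Bernoulli's equation is P₁ + ½ρv₁² = P₂ + ½ρv₂².
P₁ − P₂ = ½·0.161·(64.6² − 4.74²) = ½·0.161·4150 = 334 Pa.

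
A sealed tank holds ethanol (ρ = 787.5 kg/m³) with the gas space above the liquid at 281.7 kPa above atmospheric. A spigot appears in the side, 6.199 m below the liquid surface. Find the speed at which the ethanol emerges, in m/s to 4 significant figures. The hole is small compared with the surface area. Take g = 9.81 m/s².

Take point 1 at the surface (v₁ ≈ 0) and point 2 at the hole (at atmospheric pressure). Bernoulli: P₁ + ρg h = P_atm + ½ρv₂².
With P₁ − P_atm = 281700 Pa, v₂ = √(2gh + 2ΔP/ρ) = √(2·9.81·6.199 + 2·281700/787.5) = 28.93 m/s.

v ≈ 28.93 m/s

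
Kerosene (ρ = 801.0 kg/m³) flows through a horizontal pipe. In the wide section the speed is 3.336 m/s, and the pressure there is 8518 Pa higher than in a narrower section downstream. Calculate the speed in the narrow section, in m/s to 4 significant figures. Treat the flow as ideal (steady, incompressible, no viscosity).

v₂ ≈ 5.692 m/s

Along the level pipe P + ½ρv² is conserved, hence v₂² = v₁² + 2(P₁ − P₂)/ρ.
v₂ = √(3.336² + 2·8518/801.0) = √(11.13 + 21.27) = 5.692 m/s.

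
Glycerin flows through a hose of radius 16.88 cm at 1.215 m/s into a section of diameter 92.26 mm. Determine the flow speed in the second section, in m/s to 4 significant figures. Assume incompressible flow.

The volume flow rate is constant, so v₂ = (A₁/A₂)v₁ = (895.1/66.85)·1.215 = 16.27 m/s.

v₂ ≈ 16.27 m/s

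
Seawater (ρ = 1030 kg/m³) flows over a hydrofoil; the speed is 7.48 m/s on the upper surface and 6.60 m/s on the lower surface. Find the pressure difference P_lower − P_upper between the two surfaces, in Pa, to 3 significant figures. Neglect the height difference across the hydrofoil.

ΔP ≈ 6380 Pa

Bernoulli (same height): P_lower − P_upper = ½ρ(v_upper² − v_lower²).
ΔP = ½·1030·(7.48² − 6.60²) = 6380 Pa.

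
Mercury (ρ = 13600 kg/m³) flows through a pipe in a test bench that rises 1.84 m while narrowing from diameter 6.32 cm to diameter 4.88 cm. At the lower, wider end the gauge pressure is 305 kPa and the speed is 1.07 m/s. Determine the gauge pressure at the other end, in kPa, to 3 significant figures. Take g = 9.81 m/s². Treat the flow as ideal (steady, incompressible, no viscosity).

Mass conservation (A₁v₁ = A₂v₂) gives v₂ = 1.07 × 31.4/18.7 = 1.79 m/s.
Applying Bernoulli between the two ends and solving for P₂: P₂ = P₁ + ½ρ(v₁² − v₂²) − ρgΔh.
P₂ = 305000 + ½·13600·(1.07² − 1.79²) − 13600·9.81·(+1.84) = 305000 + (-14100) − (245000) = 45400 Pa.

P₂ = 45.4 kPa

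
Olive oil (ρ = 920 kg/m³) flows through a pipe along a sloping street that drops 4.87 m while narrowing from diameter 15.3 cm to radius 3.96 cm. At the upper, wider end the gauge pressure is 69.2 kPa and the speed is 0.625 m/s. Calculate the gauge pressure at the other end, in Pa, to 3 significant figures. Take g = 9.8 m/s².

The volume flow rate is constant, so v₂ = (A₁/A₂)v₁ = (184/49.3)·0.625 = 2.33 m/s.
Energy conservation along the streamline gives P₂ = P₁ − ½ρ(v₂² − v₁²) − ρg(h₂ − h₁).
P₂ = 69200 + ½·920·(0.625² − 2.33²) − 920·9.8·(−4.87) = 69200 + (-2320) − (-43900) = 111000 Pa.

111000 Pa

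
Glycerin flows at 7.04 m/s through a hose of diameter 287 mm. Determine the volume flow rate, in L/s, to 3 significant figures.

Q = A·v = 0.0647 m² × 7.04 m/s = 0.455 m³/s.
Converting: 0.455 m³/s × 1000 = 455 L/s.

455 L/s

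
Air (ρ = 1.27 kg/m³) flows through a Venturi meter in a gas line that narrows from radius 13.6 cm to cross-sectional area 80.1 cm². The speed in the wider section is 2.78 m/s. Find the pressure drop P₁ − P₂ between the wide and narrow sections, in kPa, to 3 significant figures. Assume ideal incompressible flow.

By continuity, v₂ = v₁·A₁/A₂ = 2.78·(581/80.1) = 20.2 m/s.
Bernoulli (h₁ = h₂): P₁ − P₂ = ½ρ(v₂² − v₁²).
P₁ − P₂ = ½·1.27·(20.2² − 2.78²) = ½·1.27·399 = 253 Pa.

0.253 kPa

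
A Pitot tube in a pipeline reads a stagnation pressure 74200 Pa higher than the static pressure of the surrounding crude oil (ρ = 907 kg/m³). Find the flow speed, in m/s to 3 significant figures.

The dynamic pressure equals the rise in static pressure at the stagnation point: ΔP = ½ρv².
v = √(2ΔP/ρ) = √(2·74200/907) = 12.8 m/s.

v ≈ 12.8 m/s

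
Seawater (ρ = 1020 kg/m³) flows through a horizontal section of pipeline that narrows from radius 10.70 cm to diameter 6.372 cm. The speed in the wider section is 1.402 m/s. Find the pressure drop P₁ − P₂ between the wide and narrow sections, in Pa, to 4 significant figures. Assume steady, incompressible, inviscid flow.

Continuity gives A₁v₁ = A₂v₂, so v₂ = (359.7 cm²)/(31.89 cm²) × 1.402 m/s = 15.81 m/s.
Along the horizontal streamline, P + ½ρv² is constant.
P₁ − P₂ = ½·1020·(15.81² − 1.402²) = ½·1020·248.1 = 126500 Pa.

ΔP ≈ 126500 Pa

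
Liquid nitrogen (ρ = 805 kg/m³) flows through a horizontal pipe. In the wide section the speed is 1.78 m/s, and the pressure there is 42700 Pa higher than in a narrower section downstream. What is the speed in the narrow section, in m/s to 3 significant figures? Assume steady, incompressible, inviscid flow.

Along the level pipe P + ½ρv² is conserved, hence v₂² = v₁² + 2(P₁ − P₂)/ρ.
v₂ = √(1.78² + 2·42700/805) = √(3.17 + 106) = 10.5 m/s.

v₂ ≈ 10.5 m/s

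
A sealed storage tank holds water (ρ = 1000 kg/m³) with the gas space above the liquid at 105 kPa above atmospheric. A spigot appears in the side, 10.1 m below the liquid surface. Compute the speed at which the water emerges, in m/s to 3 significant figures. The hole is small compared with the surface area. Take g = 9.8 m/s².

v = 20.2 m/s

Take point 1 at the surface (v₁ ≈ 0) and point 2 at the hole (at atmospheric pressure). Bernoulli: P₁ + ρg h = P_atm + ½ρv₂².
With P₁ − P_atm = 105000 Pa, v₂ = √(2gh + 2ΔP/ρ) = √(2·9.8·10.1 + 2·105000/1000) = 20.2 m/s.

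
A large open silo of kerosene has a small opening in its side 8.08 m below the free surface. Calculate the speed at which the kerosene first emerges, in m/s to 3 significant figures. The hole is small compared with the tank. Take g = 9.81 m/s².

12.6 m/s

Torricelli's result v = √(2gh) gives v = √(2·9.81·8.08) = 12.6 m/s.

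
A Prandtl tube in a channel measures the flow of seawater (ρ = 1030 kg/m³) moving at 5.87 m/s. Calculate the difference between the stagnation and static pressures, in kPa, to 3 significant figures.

At the stagnation point the flow is brought to rest, so Bernoulli gives P_stag − P_static = ½ρv².
ΔP = ½·1030·5.87² = 17700 Pa.

17.7 kPa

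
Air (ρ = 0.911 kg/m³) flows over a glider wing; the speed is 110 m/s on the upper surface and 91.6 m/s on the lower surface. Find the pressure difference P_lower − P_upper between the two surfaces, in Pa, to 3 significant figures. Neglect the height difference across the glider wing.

ΔP ≈ 1690 Pa

With negligible Δh, P + ½ρv² is constant, so P_low − P_up = ½ρ(v_up² − v_low²).
ΔP = ½·0.911·(110² − 91.6²) = 1690 Pa.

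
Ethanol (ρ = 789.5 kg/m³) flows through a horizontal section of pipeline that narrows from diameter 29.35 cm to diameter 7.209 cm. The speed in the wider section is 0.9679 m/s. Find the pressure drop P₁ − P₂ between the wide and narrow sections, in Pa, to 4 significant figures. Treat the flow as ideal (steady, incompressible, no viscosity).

Continuity gives A₁v₁ = A₂v₂, so v₂ = (676.6 cm²)/(40.82 cm²) × 0.9679 m/s = 16.04 m/s.
With no height change, Bernoulli's equation is P₁ + ½ρv₁² = P₂ + ½ρv₂².
P₁ − P₂ = ½·789.5·(16.04² − 0.9679²) = ½·789.5·256.5 = 101200 Pa.

ΔP ≈ 101200 Pa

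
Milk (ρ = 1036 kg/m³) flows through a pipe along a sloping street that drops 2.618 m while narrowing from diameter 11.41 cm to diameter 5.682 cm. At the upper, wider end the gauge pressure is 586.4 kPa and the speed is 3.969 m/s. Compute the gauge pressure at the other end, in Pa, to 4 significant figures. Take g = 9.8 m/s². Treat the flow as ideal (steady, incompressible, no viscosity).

Continuity gives A₁v₁ = A₂v₂, so v₂ = (102.2 cm²)/(25.36 cm²) × 3.969 m/s = 16.00 m/s.
Energy conservation along the streamline gives P₂ = P₁ − ½ρ(v₂² − v₁²) − ρg(h₂ − h₁).
P₂ = 586400 + ½·1036·(3.969² − 16.00²) − 1036·9.8·(−2.618) = 586400 + (-124500) − (-26580) = 488500 Pa.

488500 Pa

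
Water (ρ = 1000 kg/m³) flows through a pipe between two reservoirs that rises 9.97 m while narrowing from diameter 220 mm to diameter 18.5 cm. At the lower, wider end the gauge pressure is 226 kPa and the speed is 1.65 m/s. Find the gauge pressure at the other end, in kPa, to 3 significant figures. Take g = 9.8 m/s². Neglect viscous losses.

Mass conservation (A₁v₁ = A₂v₂) gives v₂ = 1.65 × 380/269 = 2.33 m/s.
Bernoulli: P₁ + ½ρv₁² + ρg h₁ = P₂ + ½ρv₂² + ρg h₂, so P₂ = P₁ + ½ρ(v₁² − v₂²) − ρg(h₂ − h₁).
P₂ = 226000 + ½·1000·(1.65² − 2.33²) − 1000·9.8·(+9.97) = 226000 + (-1360) − (97700) = 127000 Pa.

P₂ ≈ 127 kPa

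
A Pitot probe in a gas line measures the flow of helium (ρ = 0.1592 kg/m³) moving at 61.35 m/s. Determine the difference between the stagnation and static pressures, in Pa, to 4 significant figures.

The dynamic pressure equals the rise in static pressure at the stagnation point: ΔP = ½ρv².
ΔP = ½·0.1592·61.35² = 299.6 Pa.

ΔP ≈ 299.6 Pa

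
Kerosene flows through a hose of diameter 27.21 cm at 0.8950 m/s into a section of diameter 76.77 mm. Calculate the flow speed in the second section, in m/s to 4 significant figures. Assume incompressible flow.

Mass conservation (A₁v₁ = A₂v₂) gives v₂ = 0.8950 × 581.5/46.29 = 11.24 m/s.

v₂ = 11.24 m/s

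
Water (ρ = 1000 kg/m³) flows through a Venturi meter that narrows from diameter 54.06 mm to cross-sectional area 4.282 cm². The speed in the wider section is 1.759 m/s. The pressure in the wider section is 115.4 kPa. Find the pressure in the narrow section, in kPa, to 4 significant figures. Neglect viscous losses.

72.49 kPa

The volume flow rate is constant, so v₂ = (A₁/A₂)v₁ = (22.95/4.282)·1.759 = 9.429 m/s.
The pipe is horizontal, so Bernoulli reduces to P₁ + ½ρv₁² = P₂ + ½ρv₂².
P₂ = P₁ − ½ρ(v₂² − v₁²) = 115400 − ½·1000·(9.429² − 1.759²) = 115400 − 42910 = 72490 Pa.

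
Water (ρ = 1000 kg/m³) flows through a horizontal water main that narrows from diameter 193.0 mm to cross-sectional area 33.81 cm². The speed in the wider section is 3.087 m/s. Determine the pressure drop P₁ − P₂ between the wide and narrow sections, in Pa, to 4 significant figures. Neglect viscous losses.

By continuity, v₂ = v₁·A₁/A₂ = 3.087·(292.6/33.81) = 26.71 m/s.
The pipe is horizontal, so Bernoulli reduces to P₁ + ½ρv₁² = P₂ + ½ρv₂².
P₁ − P₂ = ½·1000·(26.71² − 3.087²) = ½·1000·704.0 = 352000 Pa.

ΔP = 352000 Pa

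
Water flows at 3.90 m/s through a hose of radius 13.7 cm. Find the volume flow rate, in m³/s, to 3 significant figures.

Q ≈ 0.230 m³/s

Q = A·v = 0.0590 m² × 3.90 m/s = 0.230 m³/s.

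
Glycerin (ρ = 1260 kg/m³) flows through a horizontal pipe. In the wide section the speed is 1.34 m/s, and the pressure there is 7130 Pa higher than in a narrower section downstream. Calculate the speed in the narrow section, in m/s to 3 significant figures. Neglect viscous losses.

v₂ ≈ 3.62 m/s

Horizontal Bernoulli: P₁ + ½ρv₁² = P₂ + ½ρv₂², so v₂² = v₁² + 2(P₁ − P₂)/ρ.
v₂ = √(1.34² + 2·7130/1260) = √(1.80 + 11.3) = 3.62 m/s.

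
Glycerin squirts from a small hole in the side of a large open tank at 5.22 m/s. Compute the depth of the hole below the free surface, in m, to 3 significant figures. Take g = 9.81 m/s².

1.39 m

For a small hole in a large open tank, ½v² = gh, giving h = v²/(2g).
h = 5.22²/(2·9.81) = 27.2/19.62 = 1.39 m.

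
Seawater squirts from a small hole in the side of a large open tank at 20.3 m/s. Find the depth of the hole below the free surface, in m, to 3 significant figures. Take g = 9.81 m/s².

Torricelli: v = √(2gh), so h = v²/(2g).
h = 20.3²/(2·9.81) = 412/19.62 = 21.0 m.

h ≈ 21.0 m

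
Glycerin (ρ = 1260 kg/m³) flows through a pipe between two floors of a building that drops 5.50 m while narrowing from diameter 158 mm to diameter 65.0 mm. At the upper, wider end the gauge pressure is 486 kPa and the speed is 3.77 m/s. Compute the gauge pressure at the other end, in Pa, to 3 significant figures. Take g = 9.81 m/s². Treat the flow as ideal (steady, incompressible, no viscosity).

P₂ = 250000 Pa

By continuity, v₂ = v₁·A₁/A₂ = 3.77·(196/33.2) = 22.3 m/s.
Bernoulli: P₁ + ½ρv₁² + ρg h₁ = P₂ + ½ρv₂² + ρg h₂, so P₂ = P₁ + ½ρ(v₁² − v₂²) − ρg(h₂ − h₁).
P₂ = 486000 + ½·1260·(3.77² − 22.3²) − 1260·9.81·(−5.50) = 486000 + (-304000) − (-68000) = 250000 Pa.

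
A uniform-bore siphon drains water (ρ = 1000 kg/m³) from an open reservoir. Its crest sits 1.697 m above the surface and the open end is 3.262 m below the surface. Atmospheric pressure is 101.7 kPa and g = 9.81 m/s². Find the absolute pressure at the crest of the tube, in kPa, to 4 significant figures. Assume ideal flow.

P_top ≈ 53.05 kPa

Bernoulli surface→outlet gives ½v² = g·h_out, so v = √(2·9.81·3.262) = 8.000 m/s.
The bore is uniform, so the speed at the crest is the same v. Bernoulli surface→crest: P_atm = P_top + ½ρv² + ρg·h_top.
P_top = 101700 − ½·1000·8.000² − 1000·9.81·1.697 = 53050 Pa.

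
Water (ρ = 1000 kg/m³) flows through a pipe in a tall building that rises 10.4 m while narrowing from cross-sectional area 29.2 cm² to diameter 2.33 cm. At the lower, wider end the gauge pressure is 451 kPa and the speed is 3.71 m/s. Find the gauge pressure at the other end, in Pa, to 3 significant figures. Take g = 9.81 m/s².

33100 Pa

Mass conservation (A₁v₁ = A₂v₂) gives v₂ = 3.71 × 29.2/4.26 = 25.4 m/s.
Applying Bernoulli between the two ends and solving for P₂: P₂ = P₁ + ½ρ(v₁² − v₂²) − ρgΔh.
P₂ = 451000 + ½·1000·(3.71² − 25.4²) − 1000·9.81·(+10.4) = 451000 + (-316000) − (102000) = 33100 Pa.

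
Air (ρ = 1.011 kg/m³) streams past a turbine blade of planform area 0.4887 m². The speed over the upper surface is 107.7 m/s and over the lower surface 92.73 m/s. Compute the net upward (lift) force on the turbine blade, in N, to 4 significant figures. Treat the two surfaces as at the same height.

F ≈ 741.2 N

The faster flow above has the lower pressure; Bernoulli (same height) gives ΔP = ½ρ(v_up² − v_low²).
ΔP = ½·1.011·(107.7² − 92.73²) = 1517 Pa.
Lift = ΔP · A = 1517 × 0.4887 = 741.2 N.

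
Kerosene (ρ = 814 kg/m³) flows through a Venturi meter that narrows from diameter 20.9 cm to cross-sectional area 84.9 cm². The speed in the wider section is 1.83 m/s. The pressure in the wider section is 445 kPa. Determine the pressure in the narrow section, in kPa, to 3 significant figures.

P₂ ≈ 424 kPa

Continuity gives A₁v₁ = A₂v₂, so v₂ = (343 cm²)/(84.9 cm²) × 1.83 m/s = 7.39 m/s.
The pipe is horizontal, so Bernoulli reduces to P₁ + ½ρv₁² = P₂ + ½ρv₂².
P₂ = P₁ − ½ρ(v₂² − v₁²) = 445000 − ½·814·(7.39² − 1.83²) = 445000 − 20900 = 424000 Pa.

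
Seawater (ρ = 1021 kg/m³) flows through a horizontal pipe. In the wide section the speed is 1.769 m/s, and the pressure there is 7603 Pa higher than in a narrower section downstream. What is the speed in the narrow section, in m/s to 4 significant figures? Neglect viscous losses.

v₂ ≈ 4.245 m/s

Horizontal Bernoulli: P₁ + ½ρv₁² = P₂ + ½ρv₂², so v₂² = v₁² + 2(P₁ − P₂)/ρ.
v₂ = √(1.769² + 2·7603/1021) = √(3.129 + 14.89) = 4.245 m/s.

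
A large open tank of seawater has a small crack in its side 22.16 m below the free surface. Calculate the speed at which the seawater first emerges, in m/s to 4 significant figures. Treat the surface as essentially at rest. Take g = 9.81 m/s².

v ≈ 20.85 m/s

Torricelli's result v = √(2gh) gives v = √(2·9.81·22.16) = 20.85 m/s.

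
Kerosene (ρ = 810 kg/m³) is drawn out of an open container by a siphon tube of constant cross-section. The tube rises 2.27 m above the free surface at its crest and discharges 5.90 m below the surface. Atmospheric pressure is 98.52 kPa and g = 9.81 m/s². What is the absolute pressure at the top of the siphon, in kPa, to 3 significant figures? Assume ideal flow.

The outlet speed comes from Torricelli: v = √(2g·5.90) = 10.8 m/s.
Continuity keeps v the same throughout the tube; from surface to crest, P_atm + 0 = P_top + ½ρv² + ρg·h_top.
P_top = 98520 − ½·810·10.8² − 810·9.81·2.27 = 33600 Pa.

33.6 kPa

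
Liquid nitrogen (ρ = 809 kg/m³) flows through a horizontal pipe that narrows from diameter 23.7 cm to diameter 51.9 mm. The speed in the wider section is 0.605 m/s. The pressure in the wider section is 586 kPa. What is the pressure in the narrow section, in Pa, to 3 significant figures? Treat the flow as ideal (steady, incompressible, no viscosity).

P₂ ≈ 522000 Pa

The volume flow rate is constant, so v₂ = (A₁/A₂)v₁ = (441/21.2)·0.605 = 12.6 m/s.
The pipe is horizontal, so Bernoulli reduces to P₁ + ½ρv₁² = P₂ + ½ρv₂².
P₂ = P₁ − ½ρ(v₂² − v₁²) = 586000 − ½·809·(12.6² − 0.605²) = 586000 − 64200 = 522000 Pa.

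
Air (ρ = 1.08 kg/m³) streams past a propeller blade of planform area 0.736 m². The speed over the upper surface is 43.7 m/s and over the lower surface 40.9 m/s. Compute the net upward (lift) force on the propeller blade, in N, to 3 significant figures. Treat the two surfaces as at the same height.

F = 94.1 N

The faster flow above has the lower pressure; Bernoulli (same height) gives ΔP = ½ρ(v_up² − v_low²).
ΔP = ½·1.08·(43.7² − 40.9²) = 128 Pa.
Lift = ΔP · A = 128 × 0.736 = 94.1 N.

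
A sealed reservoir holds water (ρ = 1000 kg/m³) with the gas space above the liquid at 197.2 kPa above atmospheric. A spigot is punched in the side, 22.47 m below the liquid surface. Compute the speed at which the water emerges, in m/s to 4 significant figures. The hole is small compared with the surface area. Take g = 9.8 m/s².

v ≈ 28.89 m/s

Take point 1 at the surface (v₁ ≈ 0) and point 2 at the hole (at atmospheric pressure). Bernoulli: P₁ + ρg h = P_atm + ½ρv₂².
With P₁ − P_atm = 197200 Pa, v₂ = √(2gh + 2ΔP/ρ) = √(2·9.8·22.47 + 2·197200/1000) = 28.89 m/s.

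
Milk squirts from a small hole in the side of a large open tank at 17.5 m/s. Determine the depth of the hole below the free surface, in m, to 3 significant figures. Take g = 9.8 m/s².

For a small hole in a large open tank, ½v² = gh, giving h = v²/(2g).
h = 17.5²/(2·9.8) = 306/19.60 = 15.6 m.

h ≈ 15.6 m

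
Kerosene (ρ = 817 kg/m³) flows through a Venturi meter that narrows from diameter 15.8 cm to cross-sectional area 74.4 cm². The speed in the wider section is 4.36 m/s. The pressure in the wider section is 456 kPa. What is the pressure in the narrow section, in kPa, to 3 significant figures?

By continuity, v₂ = v₁·A₁/A₂ = 4.36·(196/74.4) = 11.5 m/s.
Bernoulli (h₁ = h₂): P₁ − P₂ = ½ρ(v₂² − v₁²).
P₂ = P₁ − ½ρ(v₂² − v₁²) = 456000 − ½·817·(11.5² − 4.36²) = 456000 − 46200 = 410000 Pa.

P₂ ≈ 410 kPa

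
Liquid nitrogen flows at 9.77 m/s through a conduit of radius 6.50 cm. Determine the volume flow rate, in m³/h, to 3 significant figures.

Q = A·v = 0.0133 m² × 9.77 m/s = 0.130 m³/s.
Converting: 0.130 m³/s × 3600 = 467 m³/h.

Q ≈ 467 m³/h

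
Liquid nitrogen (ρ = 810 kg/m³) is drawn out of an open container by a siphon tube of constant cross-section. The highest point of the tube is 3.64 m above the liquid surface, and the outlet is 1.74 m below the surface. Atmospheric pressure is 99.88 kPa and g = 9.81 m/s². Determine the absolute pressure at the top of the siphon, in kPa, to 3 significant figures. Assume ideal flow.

P_top ≈ 57.1 kPa

The outlet speed comes from Torricelli: v = √(2g·1.74) = 5.84 m/s.
Continuity keeps v the same throughout the tube; from surface to crest, P_atm + 0 = P_top + ½ρv² + ρg·h_top.
P_top = 99880 − ½·810·5.84² − 810·9.81·3.64 = 57100 Pa.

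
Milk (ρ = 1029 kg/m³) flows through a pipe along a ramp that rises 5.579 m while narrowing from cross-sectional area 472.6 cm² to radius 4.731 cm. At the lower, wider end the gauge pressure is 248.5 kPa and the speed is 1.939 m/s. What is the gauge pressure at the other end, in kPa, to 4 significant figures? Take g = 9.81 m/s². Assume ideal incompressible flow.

P₂ ≈ 106.7 kPa

Continuity gives A₁v₁ = A₂v₂, so v₂ = (472.6 cm²)/(70.32 cm²) × 1.939 m/s = 13.03 m/s.
Energy conservation along the streamline gives P₂ = P₁ − ½ρ(v₂² − v₁²) − ρg(h₂ − h₁).
P₂ = 248500 + ½·1029·(1.939² − 13.03²) − 1029·9.81·(+5.579) = 248500 + (-85450) − (56320) = 106700 Pa.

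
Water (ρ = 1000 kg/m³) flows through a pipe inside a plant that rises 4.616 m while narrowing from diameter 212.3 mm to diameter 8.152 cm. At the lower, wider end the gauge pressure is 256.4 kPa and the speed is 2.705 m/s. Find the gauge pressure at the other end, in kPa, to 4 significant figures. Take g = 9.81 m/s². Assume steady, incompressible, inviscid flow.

P₂ = 46.49 kPa

By continuity, v₂ = v₁·A₁/A₂ = 2.705·(354.0/52.19) = 18.35 m/s.
Applying Bernoulli between the two ends and solving for P₂: P₂ = P₁ + ½ρ(v₁² − v₂²) − ρgΔh.
P₂ = 256400 + ½·1000·(2.705² − 18.35²) − 1000·9.81·(+4.616) = 256400 + (-164600) − (45280) = 46490 Pa.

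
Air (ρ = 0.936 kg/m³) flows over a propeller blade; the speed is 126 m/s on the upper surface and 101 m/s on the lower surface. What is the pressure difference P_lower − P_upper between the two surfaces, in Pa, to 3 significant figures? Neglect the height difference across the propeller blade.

ΔP ≈ 2660 Pa

With negligible Δh, P + ½ρv² is constant, so P_low − P_up = ½ρ(v_up² − v_low²).
ΔP = ½·0.936·(126² − 101²) = 2660 Pa.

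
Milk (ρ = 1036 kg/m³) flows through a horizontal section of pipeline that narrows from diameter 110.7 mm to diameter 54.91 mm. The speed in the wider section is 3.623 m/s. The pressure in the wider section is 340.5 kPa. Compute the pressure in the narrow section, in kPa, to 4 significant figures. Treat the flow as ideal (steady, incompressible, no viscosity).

P₂ ≈ 235.0 kPa

By continuity, v₂ = v₁·A₁/A₂ = 3.623·(96.25/23.68) = 14.73 m/s.
Along the horizontal streamline, P + ½ρv² is constant.
P₂ = P₁ − ½ρ(v₂² − v₁²) = 340500 − ½·1036·(14.73² − 3.623²) = 340500 − 105500 = 235000 Pa.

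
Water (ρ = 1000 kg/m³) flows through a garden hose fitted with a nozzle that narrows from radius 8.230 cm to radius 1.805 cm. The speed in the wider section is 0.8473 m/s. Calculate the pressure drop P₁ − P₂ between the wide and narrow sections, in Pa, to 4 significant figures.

ΔP ≈ 154800 Pa

Mass conservation (A₁v₁ = A₂v₂) gives v₂ = 0.8473 × 212.8/10.24 = 17.61 m/s.
The pipe is horizontal, so Bernoulli reduces to P₁ + ½ρv₁² = P₂ + ½ρv₂².
P₁ − P₂ = ½·1000·(17.61² − 0.8473²) = ½·1000·309.6 = 154800 Pa.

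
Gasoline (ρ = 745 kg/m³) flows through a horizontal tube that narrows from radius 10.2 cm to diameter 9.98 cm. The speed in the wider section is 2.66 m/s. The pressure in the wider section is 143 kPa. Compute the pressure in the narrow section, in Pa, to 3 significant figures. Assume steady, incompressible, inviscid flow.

P₂ = 99600 Pa

Mass conservation (A₁v₁ = A₂v₂) gives v₂ = 2.66 × 327/78.2 = 11.1 m/s.
With no height change, Bernoulli's equation is P₁ + ½ρv₁² = P₂ + ½ρv₂².
P₂ = P₁ − ½ρ(v₂² − v₁²) = 143000 − ½·745·(11.1² − 2.66²) = 143000 − 43400 = 99600 Pa.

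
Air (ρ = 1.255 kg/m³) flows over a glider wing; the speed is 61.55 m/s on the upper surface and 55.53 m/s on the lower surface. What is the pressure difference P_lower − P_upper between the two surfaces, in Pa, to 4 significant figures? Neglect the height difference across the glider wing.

Bernoulli (same height): P_lower − P_upper = ½ρ(v_upper² − v_lower²).
ΔP = ½·1.255·(61.55² − 55.53²) = 442.3 Pa.

ΔP ≈ 442.3 Pa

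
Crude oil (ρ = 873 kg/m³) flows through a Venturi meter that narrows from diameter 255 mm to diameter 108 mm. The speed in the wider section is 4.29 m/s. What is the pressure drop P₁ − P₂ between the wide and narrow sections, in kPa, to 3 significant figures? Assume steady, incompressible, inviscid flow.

Continuity gives A₁v₁ = A₂v₂, so v₂ = (511 cm²)/(91.6 cm²) × 4.29 m/s = 23.9 m/s.
Along the horizontal streamline, P + ½ρv² is constant.
P₁ − P₂ = ½·873·(23.9² − 4.29²) = ½·873·554 = 242000 Pa.

ΔP ≈ 242 kPa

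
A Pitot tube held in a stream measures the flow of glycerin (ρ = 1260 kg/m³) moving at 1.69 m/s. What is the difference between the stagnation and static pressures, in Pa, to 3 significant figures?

ΔP = 1800 Pa

At the stagnation point the flow is brought to rest, so Bernoulli gives P_stag − P_static = ½ρv².
ΔP = ½·1260·1.69² = 1800 Pa.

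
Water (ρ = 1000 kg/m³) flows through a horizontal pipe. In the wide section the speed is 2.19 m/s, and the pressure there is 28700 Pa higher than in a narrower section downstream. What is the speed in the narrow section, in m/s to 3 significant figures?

v₂ ≈ 7.89 m/s

With h₁ = h₂, rearranging Bernoulli gives v₂ = √(v₁² + 2ΔP/ρ).
v₂ = √(2.19² + 2·28700/1000) = √(4.80 + 57.4) = 7.89 m/s.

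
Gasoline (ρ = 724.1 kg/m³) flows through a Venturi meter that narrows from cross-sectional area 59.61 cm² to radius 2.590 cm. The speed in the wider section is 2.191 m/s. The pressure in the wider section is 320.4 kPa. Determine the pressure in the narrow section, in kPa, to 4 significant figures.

P₂ ≈ 308.2 kPa

The volume flow rate is constant, so v₂ = (A₁/A₂)v₁ = (59.61/21.07)·2.191 = 6.197 m/s.
The pipe is horizontal, so Bernoulli reduces to P₁ + ½ρv₁² = P₂ + ½ρv₂².
P₂ = P₁ − ½ρ(v₂² − v₁²) = 320400 − ½·724.1·(6.197² − 2.191²) = 320400 − 12170 = 308200 Pa.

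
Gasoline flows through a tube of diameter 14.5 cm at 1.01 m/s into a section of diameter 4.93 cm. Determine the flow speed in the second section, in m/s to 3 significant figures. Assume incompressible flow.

v₂ = 8.74 m/s

Continuity gives A₁v₁ = A₂v₂, so v₂ = (165 cm²)/(19.1 cm²) × 1.01 m/s = 8.74 m/s.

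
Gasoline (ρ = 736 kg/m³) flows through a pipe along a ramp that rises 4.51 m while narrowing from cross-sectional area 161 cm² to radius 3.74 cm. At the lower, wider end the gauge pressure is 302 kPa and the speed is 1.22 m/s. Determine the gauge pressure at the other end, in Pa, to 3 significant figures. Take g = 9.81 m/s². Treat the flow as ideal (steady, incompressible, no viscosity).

P₂ ≈ 263000 Pa

The volume flow rate is constant, so v₂ = (A₁/A₂)v₁ = (161/43.9)·1.22 = 4.47 m/s.
Energy conservation along the streamline gives P₂ = P₁ − ½ρ(v₂² − v₁²) − ρg(h₂ − h₁).
P₂ = 302000 + ½·736·(1.22² − 4.47²) − 736·9.81·(+4.51) = 302000 + (-6800) − (32600) = 263000 Pa.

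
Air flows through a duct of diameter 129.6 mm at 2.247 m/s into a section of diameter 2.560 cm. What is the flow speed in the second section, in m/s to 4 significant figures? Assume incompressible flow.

v₂ = 57.59 m/s

Continuity gives A₁v₁ = A₂v₂, so v₂ = (131.9 cm²)/(5.147 cm²) × 2.247 m/s = 57.59 m/s.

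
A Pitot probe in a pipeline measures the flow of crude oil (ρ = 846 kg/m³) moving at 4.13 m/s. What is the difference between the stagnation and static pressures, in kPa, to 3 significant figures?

ΔP ≈ 7.22 kPa

Bernoulli between the free stream and the stagnation point: ½ρv² = P_stag − P_static.
ΔP = ½·846·4.13² = 7220 Pa.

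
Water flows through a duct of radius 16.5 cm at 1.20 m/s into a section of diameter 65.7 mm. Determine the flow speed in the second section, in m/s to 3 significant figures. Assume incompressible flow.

Continuity gives A₁v₁ = A₂v₂, so v₂ = (855 cm²)/(33.9 cm²) × 1.20 m/s = 30.3 m/s.

v₂ ≈ 30.3 m/s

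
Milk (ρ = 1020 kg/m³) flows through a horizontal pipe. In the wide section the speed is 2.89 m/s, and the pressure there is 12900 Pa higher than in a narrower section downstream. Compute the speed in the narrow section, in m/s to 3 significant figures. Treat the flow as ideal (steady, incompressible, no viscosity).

With h₁ = h₂, rearranging Bernoulli gives v₂ = √(v₁² + 2ΔP/ρ).
v₂ = √(2.89² + 2·12900/1020) = √(8.35 + 25.3) = 5.80 m/s.

v₂ = 5.80 m/s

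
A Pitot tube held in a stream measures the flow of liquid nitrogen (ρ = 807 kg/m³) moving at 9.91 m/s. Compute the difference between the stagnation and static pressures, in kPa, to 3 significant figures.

ΔP ≈ 39.6 kPa

At the stagnation point the flow is brought to rest, so Bernoulli gives P_stag − P_static = ½ρv².
ΔP = ½·807·9.91² = 39600 Pa.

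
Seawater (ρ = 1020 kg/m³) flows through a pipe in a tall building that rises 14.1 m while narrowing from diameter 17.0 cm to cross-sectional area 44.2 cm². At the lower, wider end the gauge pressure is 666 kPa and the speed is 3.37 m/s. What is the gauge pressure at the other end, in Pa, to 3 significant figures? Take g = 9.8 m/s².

Continuity gives A₁v₁ = A₂v₂, so v₂ = (227 cm²)/(44.2 cm²) × 3.37 m/s = 17.3 m/s.
Bernoulli: P₁ + ½ρv₁² + ρg h₁ = P₂ + ½ρv₂² + ρg h₂, so P₂ = P₁ + ½ρ(v₁² − v₂²) − ρg(h₂ − h₁).
P₂ = 666000 + ½·1020·(3.37² − 17.3²) − 1020·9.8·(+14.1) = 666000 + (-147000) − (141000) = 378000 Pa.

P₂ ≈ 378000 Pa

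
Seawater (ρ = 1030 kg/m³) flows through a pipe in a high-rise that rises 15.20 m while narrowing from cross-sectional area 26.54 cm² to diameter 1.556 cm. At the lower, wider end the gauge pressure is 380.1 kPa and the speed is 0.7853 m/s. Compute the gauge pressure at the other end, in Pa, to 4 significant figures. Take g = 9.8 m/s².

P₂ ≈ 165100 Pa

By continuity, v₂ = v₁·A₁/A₂ = 0.7853·(26.54/1.902) = 10.96 m/s.
Energy conservation along the streamline gives P₂ = P₁ − ½ρ(v₂² − v₁²) − ρg(h₂ − h₁).
P₂ = 380100 + ½·1030·(0.7853² − 10.96²) − 1030·9.8·(+15.20) = 380100 + (-61550) − (153400) = 165100 Pa.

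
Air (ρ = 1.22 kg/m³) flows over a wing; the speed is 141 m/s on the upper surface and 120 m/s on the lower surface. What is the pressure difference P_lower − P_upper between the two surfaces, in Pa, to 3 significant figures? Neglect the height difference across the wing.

The pressure is lower where the speed is higher: ΔP = ½ρ(v_up² − v_low²).
ΔP = ½·1.22·(141² − 120²) = 3340 Pa.

3340 Pa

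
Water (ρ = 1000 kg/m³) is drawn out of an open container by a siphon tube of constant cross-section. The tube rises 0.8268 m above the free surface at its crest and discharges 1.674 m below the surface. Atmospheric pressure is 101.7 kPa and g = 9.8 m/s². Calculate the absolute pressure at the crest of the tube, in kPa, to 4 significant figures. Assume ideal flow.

P_top ≈ 77.19 kPa

From the surface to the outlet (both open to atmosphere, surface at rest): v = √(2g·h_out) = √(2·9.8·1.674) = 5.728 m/s.
With constant cross-section the crest speed equals v; applying Bernoulli from the surface up to the crest, P_top = P_atm − ½ρv² − ρg·h_top.
P_top = 101700 − ½·1000·5.728² − 1000·9.8·0.8268 = 77190 Pa.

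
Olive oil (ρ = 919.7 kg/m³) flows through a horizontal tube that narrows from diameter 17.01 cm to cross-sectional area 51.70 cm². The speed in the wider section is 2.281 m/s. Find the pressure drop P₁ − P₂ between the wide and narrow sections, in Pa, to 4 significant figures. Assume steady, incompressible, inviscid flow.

By continuity, v₂ = v₁·A₁/A₂ = 2.281·(227.2/51.70) = 10.03 m/s.
Along the horizontal streamline, P + ½ρv² is constant.
P₁ − P₂ = ½·919.7·(10.03² − 2.281²) = ½·919.7·95.32 = 43830 Pa.

ΔP = 43830 Pa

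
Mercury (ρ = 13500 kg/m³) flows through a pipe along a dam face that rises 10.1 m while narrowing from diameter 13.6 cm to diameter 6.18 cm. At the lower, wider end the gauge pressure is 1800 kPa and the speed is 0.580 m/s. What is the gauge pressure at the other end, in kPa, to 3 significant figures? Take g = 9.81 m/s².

The volume flow rate is constant, so v₂ = (A₁/A₂)v₁ = (145/30.0)·0.580 = 2.81 m/s.
Energy conservation along the streamline gives P₂ = P₁ − ½ρ(v₂² − v₁²) − ρg(h₂ − h₁).
P₂ = 1800000 + ½·13500·(0.580² − 2.81²) − 13500·9.81·(+10.1) = 1800000 + (-51000) − (1340000) = 411000 Pa.

P₂ ≈ 411 kPa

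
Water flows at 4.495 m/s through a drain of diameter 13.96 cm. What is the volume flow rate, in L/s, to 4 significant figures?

68.80 L/s

Q = A·v = 0.01531 m² × 4.495 m/s = 0.06880 m³/s.
Converting: 0.06880 m³/s × 1000 = 68.80 L/s.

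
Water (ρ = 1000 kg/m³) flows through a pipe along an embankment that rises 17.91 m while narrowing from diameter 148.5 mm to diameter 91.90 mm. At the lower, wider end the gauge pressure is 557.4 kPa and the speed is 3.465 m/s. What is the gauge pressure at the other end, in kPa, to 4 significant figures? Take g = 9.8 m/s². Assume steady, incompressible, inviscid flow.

P₂ ≈ 347.0 kPa

Mass conservation (A₁v₁ = A₂v₂) gives v₂ = 3.465 × 173.2/66.33 = 9.047 m/s.
Applying Bernoulli between the two ends and solving for P₂: P₂ = P₁ + ½ρ(v₁² − v₂²) − ρgΔh.
P₂ = 557400 + ½·1000·(3.465² − 9.047²) − 1000·9.8·(+17.91) = 557400 + (-34920) − (175500) = 347000 Pa.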